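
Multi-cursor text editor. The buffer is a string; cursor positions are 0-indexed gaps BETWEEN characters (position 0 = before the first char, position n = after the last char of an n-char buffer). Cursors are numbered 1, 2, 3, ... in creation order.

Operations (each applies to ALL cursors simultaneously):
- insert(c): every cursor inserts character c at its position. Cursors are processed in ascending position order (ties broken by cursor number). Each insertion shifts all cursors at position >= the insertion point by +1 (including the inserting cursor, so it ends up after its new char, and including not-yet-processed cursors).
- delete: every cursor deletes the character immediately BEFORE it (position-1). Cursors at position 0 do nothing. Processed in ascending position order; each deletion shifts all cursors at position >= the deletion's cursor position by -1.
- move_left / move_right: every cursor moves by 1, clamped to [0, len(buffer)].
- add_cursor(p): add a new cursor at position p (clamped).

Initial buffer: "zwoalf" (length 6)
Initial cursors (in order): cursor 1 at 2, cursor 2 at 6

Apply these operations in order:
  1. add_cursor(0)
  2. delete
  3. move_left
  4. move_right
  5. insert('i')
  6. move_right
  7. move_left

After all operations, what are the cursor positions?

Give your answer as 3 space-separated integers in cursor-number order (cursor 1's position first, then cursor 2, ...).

After op 1 (add_cursor(0)): buffer="zwoalf" (len 6), cursors c3@0 c1@2 c2@6, authorship ......
After op 2 (delete): buffer="zoal" (len 4), cursors c3@0 c1@1 c2@4, authorship ....
After op 3 (move_left): buffer="zoal" (len 4), cursors c1@0 c3@0 c2@3, authorship ....
After op 4 (move_right): buffer="zoal" (len 4), cursors c1@1 c3@1 c2@4, authorship ....
After op 5 (insert('i')): buffer="ziioali" (len 7), cursors c1@3 c3@3 c2@7, authorship .13...2
After op 6 (move_right): buffer="ziioali" (len 7), cursors c1@4 c3@4 c2@7, authorship .13...2
After op 7 (move_left): buffer="ziioali" (len 7), cursors c1@3 c3@3 c2@6, authorship .13...2

Answer: 3 6 3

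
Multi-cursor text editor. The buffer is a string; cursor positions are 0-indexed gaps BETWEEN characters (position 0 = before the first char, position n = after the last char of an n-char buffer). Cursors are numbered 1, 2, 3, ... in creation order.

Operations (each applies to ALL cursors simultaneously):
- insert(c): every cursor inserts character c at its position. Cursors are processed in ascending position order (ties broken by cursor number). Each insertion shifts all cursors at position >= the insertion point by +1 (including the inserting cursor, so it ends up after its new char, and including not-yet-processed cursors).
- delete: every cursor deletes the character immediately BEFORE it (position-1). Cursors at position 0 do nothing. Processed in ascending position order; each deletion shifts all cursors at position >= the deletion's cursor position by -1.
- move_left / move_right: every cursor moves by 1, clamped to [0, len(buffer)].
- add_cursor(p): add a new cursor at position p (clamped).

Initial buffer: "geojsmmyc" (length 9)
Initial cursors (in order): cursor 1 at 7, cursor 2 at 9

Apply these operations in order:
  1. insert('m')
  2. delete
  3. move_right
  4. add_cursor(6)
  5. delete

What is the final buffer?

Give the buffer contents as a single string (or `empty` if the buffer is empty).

After op 1 (insert('m')): buffer="geojsmmmycm" (len 11), cursors c1@8 c2@11, authorship .......1..2
After op 2 (delete): buffer="geojsmmyc" (len 9), cursors c1@7 c2@9, authorship .........
After op 3 (move_right): buffer="geojsmmyc" (len 9), cursors c1@8 c2@9, authorship .........
After op 4 (add_cursor(6)): buffer="geojsmmyc" (len 9), cursors c3@6 c1@8 c2@9, authorship .........
After op 5 (delete): buffer="geojsm" (len 6), cursors c3@5 c1@6 c2@6, authorship ......

Answer: geojsm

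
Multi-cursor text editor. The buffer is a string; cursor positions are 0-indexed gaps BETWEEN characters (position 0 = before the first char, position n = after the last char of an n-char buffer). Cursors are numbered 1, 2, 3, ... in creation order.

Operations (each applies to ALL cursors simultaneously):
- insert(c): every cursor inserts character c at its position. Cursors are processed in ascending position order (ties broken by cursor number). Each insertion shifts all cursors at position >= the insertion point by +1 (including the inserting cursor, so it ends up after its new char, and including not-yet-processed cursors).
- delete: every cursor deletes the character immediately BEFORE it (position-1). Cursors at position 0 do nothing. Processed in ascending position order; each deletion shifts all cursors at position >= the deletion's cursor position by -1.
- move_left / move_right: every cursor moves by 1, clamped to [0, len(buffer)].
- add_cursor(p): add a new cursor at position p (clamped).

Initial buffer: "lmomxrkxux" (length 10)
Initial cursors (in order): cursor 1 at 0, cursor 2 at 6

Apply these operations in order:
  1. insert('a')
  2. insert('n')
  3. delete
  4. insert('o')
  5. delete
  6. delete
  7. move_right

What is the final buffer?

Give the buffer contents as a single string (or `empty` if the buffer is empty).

Answer: lmomxrkxux

Derivation:
After op 1 (insert('a')): buffer="almomxrakxux" (len 12), cursors c1@1 c2@8, authorship 1......2....
After op 2 (insert('n')): buffer="anlmomxrankxux" (len 14), cursors c1@2 c2@10, authorship 11......22....
After op 3 (delete): buffer="almomxrakxux" (len 12), cursors c1@1 c2@8, authorship 1......2....
After op 4 (insert('o')): buffer="aolmomxraokxux" (len 14), cursors c1@2 c2@10, authorship 11......22....
After op 5 (delete): buffer="almomxrakxux" (len 12), cursors c1@1 c2@8, authorship 1......2....
After op 6 (delete): buffer="lmomxrkxux" (len 10), cursors c1@0 c2@6, authorship ..........
After op 7 (move_right): buffer="lmomxrkxux" (len 10), cursors c1@1 c2@7, authorship ..........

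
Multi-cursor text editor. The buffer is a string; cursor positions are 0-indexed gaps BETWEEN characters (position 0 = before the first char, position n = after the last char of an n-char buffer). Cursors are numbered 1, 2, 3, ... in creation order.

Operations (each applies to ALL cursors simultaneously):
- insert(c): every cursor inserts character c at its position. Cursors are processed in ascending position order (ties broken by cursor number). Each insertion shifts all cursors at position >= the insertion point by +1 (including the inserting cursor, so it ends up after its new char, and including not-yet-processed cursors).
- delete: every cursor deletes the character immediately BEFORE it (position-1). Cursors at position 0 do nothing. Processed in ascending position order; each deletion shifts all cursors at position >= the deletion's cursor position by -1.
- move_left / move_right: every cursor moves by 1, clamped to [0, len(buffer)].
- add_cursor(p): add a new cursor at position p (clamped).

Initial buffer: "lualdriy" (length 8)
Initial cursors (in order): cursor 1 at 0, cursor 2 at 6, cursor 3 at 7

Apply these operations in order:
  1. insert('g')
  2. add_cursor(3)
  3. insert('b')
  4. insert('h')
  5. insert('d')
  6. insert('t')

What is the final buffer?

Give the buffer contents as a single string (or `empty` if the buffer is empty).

Answer: gbhdtlubhdtaldrgbhdtigbhdty

Derivation:
After op 1 (insert('g')): buffer="glualdrgigy" (len 11), cursors c1@1 c2@8 c3@10, authorship 1......2.3.
After op 2 (add_cursor(3)): buffer="glualdrgigy" (len 11), cursors c1@1 c4@3 c2@8 c3@10, authorship 1......2.3.
After op 3 (insert('b')): buffer="gblubaldrgbigby" (len 15), cursors c1@2 c4@5 c2@11 c3@14, authorship 11..4....22.33.
After op 4 (insert('h')): buffer="gbhlubhaldrgbhigbhy" (len 19), cursors c1@3 c4@7 c2@14 c3@18, authorship 111..44....222.333.
After op 5 (insert('d')): buffer="gbhdlubhdaldrgbhdigbhdy" (len 23), cursors c1@4 c4@9 c2@17 c3@22, authorship 1111..444....2222.3333.
After op 6 (insert('t')): buffer="gbhdtlubhdtaldrgbhdtigbhdty" (len 27), cursors c1@5 c4@11 c2@20 c3@26, authorship 11111..4444....22222.33333.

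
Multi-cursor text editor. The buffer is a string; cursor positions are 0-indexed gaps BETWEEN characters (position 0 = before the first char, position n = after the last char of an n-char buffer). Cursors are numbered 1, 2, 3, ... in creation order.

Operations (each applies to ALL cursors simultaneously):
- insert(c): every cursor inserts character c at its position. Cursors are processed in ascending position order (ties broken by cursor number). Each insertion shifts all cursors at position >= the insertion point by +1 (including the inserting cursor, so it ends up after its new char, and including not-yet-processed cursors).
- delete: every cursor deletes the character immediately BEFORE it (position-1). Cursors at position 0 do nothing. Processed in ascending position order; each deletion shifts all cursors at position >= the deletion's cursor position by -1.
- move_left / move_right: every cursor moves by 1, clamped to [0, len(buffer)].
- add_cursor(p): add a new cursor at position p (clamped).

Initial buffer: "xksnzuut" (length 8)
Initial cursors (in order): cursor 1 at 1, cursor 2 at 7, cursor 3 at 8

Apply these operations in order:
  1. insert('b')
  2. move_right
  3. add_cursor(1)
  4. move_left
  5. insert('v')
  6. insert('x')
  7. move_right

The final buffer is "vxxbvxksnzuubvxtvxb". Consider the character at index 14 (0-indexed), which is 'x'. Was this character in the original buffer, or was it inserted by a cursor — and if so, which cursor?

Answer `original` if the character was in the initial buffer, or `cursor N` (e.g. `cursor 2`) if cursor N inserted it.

After op 1 (insert('b')): buffer="xbksnzuubtb" (len 11), cursors c1@2 c2@9 c3@11, authorship .1......2.3
After op 2 (move_right): buffer="xbksnzuubtb" (len 11), cursors c1@3 c2@10 c3@11, authorship .1......2.3
After op 3 (add_cursor(1)): buffer="xbksnzuubtb" (len 11), cursors c4@1 c1@3 c2@10 c3@11, authorship .1......2.3
After op 4 (move_left): buffer="xbksnzuubtb" (len 11), cursors c4@0 c1@2 c2@9 c3@10, authorship .1......2.3
After op 5 (insert('v')): buffer="vxbvksnzuubvtvb" (len 15), cursors c4@1 c1@4 c2@12 c3@14, authorship 4.11......22.33
After op 6 (insert('x')): buffer="vxxbvxksnzuubvxtvxb" (len 19), cursors c4@2 c1@6 c2@15 c3@18, authorship 44.111......222.333
After op 7 (move_right): buffer="vxxbvxksnzuubvxtvxb" (len 19), cursors c4@3 c1@7 c2@16 c3@19, authorship 44.111......222.333
Authorship (.=original, N=cursor N): 4 4 . 1 1 1 . . . . . . 2 2 2 . 3 3 3
Index 14: author = 2

Answer: cursor 2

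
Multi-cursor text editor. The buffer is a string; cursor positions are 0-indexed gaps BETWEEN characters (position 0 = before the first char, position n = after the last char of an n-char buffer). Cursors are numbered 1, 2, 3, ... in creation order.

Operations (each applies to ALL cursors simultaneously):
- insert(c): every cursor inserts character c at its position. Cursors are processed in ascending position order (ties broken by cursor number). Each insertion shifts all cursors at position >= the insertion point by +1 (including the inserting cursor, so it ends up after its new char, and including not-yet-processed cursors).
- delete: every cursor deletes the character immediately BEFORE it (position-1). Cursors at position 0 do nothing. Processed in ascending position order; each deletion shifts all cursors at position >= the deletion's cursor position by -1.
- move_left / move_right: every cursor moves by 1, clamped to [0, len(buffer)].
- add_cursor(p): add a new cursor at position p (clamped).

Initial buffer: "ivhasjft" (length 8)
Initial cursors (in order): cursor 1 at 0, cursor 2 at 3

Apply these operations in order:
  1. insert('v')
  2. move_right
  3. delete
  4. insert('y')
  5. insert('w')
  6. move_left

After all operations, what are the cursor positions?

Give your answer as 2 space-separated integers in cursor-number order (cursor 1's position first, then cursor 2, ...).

After op 1 (insert('v')): buffer="vivhvasjft" (len 10), cursors c1@1 c2@5, authorship 1...2.....
After op 2 (move_right): buffer="vivhvasjft" (len 10), cursors c1@2 c2@6, authorship 1...2.....
After op 3 (delete): buffer="vvhvsjft" (len 8), cursors c1@1 c2@4, authorship 1..2....
After op 4 (insert('y')): buffer="vyvhvysjft" (len 10), cursors c1@2 c2@6, authorship 11..22....
After op 5 (insert('w')): buffer="vywvhvywsjft" (len 12), cursors c1@3 c2@8, authorship 111..222....
After op 6 (move_left): buffer="vywvhvywsjft" (len 12), cursors c1@2 c2@7, authorship 111..222....

Answer: 2 7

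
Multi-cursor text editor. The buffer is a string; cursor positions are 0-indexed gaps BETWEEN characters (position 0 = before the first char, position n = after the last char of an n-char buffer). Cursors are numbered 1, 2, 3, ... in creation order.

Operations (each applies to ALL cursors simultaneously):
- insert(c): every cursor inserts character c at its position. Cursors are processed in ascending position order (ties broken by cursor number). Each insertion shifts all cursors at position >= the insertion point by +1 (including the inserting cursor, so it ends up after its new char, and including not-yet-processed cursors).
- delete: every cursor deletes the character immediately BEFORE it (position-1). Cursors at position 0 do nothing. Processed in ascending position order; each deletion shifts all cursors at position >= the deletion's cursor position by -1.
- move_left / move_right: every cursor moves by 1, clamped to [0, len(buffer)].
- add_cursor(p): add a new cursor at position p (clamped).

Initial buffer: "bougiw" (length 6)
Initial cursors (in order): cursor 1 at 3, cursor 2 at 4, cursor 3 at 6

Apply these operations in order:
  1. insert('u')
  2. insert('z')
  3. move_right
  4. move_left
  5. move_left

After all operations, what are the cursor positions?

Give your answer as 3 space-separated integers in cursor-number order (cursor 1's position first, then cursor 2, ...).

Answer: 4 7 10

Derivation:
After op 1 (insert('u')): buffer="bouuguiwu" (len 9), cursors c1@4 c2@6 c3@9, authorship ...1.2..3
After op 2 (insert('z')): buffer="bouuzguziwuz" (len 12), cursors c1@5 c2@8 c3@12, authorship ...11.22..33
After op 3 (move_right): buffer="bouuzguziwuz" (len 12), cursors c1@6 c2@9 c3@12, authorship ...11.22..33
After op 4 (move_left): buffer="bouuzguziwuz" (len 12), cursors c1@5 c2@8 c3@11, authorship ...11.22..33
After op 5 (move_left): buffer="bouuzguziwuz" (len 12), cursors c1@4 c2@7 c3@10, authorship ...11.22..33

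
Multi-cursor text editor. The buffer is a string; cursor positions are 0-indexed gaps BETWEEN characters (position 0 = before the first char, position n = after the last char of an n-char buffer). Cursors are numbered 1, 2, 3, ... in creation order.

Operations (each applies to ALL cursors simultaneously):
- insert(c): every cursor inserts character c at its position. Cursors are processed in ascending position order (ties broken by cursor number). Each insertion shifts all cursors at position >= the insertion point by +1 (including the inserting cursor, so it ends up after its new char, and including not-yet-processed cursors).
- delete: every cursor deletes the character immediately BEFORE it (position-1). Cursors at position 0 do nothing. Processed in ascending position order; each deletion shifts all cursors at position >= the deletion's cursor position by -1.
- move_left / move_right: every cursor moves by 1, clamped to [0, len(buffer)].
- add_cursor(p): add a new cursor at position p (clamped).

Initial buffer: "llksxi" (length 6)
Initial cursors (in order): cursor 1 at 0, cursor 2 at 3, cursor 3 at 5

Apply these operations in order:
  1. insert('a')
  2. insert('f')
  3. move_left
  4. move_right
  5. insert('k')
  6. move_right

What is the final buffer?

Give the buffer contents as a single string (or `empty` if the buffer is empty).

After op 1 (insert('a')): buffer="allkasxai" (len 9), cursors c1@1 c2@5 c3@8, authorship 1...2..3.
After op 2 (insert('f')): buffer="afllkafsxafi" (len 12), cursors c1@2 c2@7 c3@11, authorship 11...22..33.
After op 3 (move_left): buffer="afllkafsxafi" (len 12), cursors c1@1 c2@6 c3@10, authorship 11...22..33.
After op 4 (move_right): buffer="afllkafsxafi" (len 12), cursors c1@2 c2@7 c3@11, authorship 11...22..33.
After op 5 (insert('k')): buffer="afkllkafksxafki" (len 15), cursors c1@3 c2@9 c3@14, authorship 111...222..333.
After op 6 (move_right): buffer="afkllkafksxafki" (len 15), cursors c1@4 c2@10 c3@15, authorship 111...222..333.

Answer: afkllkafksxafki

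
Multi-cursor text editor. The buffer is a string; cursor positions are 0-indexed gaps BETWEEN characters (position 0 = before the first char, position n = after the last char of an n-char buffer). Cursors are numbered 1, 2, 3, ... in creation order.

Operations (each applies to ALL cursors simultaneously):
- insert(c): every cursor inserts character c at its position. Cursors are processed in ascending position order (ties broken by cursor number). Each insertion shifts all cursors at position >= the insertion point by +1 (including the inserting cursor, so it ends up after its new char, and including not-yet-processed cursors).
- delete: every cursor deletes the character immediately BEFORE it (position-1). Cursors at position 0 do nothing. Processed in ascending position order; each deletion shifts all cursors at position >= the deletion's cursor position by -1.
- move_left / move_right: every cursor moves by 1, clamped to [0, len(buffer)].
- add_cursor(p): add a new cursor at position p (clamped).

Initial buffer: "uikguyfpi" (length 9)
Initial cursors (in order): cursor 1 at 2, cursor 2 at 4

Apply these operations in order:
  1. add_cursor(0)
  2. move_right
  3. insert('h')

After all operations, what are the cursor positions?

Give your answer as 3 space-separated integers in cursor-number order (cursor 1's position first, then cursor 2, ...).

Answer: 5 8 2

Derivation:
After op 1 (add_cursor(0)): buffer="uikguyfpi" (len 9), cursors c3@0 c1@2 c2@4, authorship .........
After op 2 (move_right): buffer="uikguyfpi" (len 9), cursors c3@1 c1@3 c2@5, authorship .........
After op 3 (insert('h')): buffer="uhikhguhyfpi" (len 12), cursors c3@2 c1@5 c2@8, authorship .3..1..2....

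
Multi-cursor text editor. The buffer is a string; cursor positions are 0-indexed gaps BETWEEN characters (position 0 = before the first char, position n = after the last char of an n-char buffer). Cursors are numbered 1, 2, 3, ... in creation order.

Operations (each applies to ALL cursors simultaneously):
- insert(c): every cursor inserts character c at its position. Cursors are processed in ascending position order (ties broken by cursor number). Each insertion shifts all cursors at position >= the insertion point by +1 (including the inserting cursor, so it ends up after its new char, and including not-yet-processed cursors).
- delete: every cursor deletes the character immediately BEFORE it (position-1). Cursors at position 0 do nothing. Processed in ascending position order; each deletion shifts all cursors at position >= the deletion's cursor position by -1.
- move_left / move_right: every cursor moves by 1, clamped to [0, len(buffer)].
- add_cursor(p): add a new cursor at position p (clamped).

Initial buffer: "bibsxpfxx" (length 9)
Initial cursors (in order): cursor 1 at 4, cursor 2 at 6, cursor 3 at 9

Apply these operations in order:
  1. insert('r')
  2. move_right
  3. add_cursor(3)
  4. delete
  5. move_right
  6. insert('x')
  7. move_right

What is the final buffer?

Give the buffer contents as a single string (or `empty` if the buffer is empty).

After op 1 (insert('r')): buffer="bibsrxprfxxr" (len 12), cursors c1@5 c2@8 c3@12, authorship ....1..2...3
After op 2 (move_right): buffer="bibsrxprfxxr" (len 12), cursors c1@6 c2@9 c3@12, authorship ....1..2...3
After op 3 (add_cursor(3)): buffer="bibsrxprfxxr" (len 12), cursors c4@3 c1@6 c2@9 c3@12, authorship ....1..2...3
After op 4 (delete): buffer="bisrprxx" (len 8), cursors c4@2 c1@4 c2@6 c3@8, authorship ...1.2..
After op 5 (move_right): buffer="bisrprxx" (len 8), cursors c4@3 c1@5 c2@7 c3@8, authorship ...1.2..
After op 6 (insert('x')): buffer="bisxrpxrxxxx" (len 12), cursors c4@4 c1@7 c2@10 c3@12, authorship ...41.12.2.3
After op 7 (move_right): buffer="bisxrpxrxxxx" (len 12), cursors c4@5 c1@8 c2@11 c3@12, authorship ...41.12.2.3

Answer: bisxrpxrxxxx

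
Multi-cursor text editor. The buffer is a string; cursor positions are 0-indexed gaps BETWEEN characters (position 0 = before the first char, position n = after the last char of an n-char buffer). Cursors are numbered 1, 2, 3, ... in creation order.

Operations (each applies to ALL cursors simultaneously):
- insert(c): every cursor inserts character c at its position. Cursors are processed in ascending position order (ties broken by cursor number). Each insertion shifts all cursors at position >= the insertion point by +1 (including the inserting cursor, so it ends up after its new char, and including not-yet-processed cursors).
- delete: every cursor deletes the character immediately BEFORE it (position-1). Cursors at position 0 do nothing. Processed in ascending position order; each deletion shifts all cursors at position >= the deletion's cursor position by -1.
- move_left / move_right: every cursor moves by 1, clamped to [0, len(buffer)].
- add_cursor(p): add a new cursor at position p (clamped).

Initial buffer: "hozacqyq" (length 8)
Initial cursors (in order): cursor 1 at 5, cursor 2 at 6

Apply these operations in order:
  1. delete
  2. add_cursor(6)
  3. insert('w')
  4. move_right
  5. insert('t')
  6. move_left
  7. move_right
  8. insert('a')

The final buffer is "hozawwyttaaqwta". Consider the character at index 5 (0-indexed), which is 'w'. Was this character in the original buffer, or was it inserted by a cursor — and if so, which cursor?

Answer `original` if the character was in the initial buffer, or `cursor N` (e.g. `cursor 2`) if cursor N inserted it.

Answer: cursor 2

Derivation:
After op 1 (delete): buffer="hozayq" (len 6), cursors c1@4 c2@4, authorship ......
After op 2 (add_cursor(6)): buffer="hozayq" (len 6), cursors c1@4 c2@4 c3@6, authorship ......
After op 3 (insert('w')): buffer="hozawwyqw" (len 9), cursors c1@6 c2@6 c3@9, authorship ....12..3
After op 4 (move_right): buffer="hozawwyqw" (len 9), cursors c1@7 c2@7 c3@9, authorship ....12..3
After op 5 (insert('t')): buffer="hozawwyttqwt" (len 12), cursors c1@9 c2@9 c3@12, authorship ....12.12.33
After op 6 (move_left): buffer="hozawwyttqwt" (len 12), cursors c1@8 c2@8 c3@11, authorship ....12.12.33
After op 7 (move_right): buffer="hozawwyttqwt" (len 12), cursors c1@9 c2@9 c3@12, authorship ....12.12.33
After op 8 (insert('a')): buffer="hozawwyttaaqwta" (len 15), cursors c1@11 c2@11 c3@15, authorship ....12.1212.333
Authorship (.=original, N=cursor N): . . . . 1 2 . 1 2 1 2 . 3 3 3
Index 5: author = 2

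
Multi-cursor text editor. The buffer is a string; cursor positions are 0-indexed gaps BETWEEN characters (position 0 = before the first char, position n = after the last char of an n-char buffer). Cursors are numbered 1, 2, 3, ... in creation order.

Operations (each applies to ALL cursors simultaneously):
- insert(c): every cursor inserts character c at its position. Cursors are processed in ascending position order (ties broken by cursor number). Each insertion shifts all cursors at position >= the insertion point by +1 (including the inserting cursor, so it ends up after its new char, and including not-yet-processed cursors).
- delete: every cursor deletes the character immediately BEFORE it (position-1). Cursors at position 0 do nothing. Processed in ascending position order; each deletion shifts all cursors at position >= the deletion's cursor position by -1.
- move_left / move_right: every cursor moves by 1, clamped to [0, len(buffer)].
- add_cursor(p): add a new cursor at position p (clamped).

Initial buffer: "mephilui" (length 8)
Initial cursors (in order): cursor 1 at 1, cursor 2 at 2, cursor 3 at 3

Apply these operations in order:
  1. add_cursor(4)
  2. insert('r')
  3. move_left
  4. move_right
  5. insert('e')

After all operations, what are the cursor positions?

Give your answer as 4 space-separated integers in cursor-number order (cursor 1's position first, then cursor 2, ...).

After op 1 (add_cursor(4)): buffer="mephilui" (len 8), cursors c1@1 c2@2 c3@3 c4@4, authorship ........
After op 2 (insert('r')): buffer="mrerprhrilui" (len 12), cursors c1@2 c2@4 c3@6 c4@8, authorship .1.2.3.4....
After op 3 (move_left): buffer="mrerprhrilui" (len 12), cursors c1@1 c2@3 c3@5 c4@7, authorship .1.2.3.4....
After op 4 (move_right): buffer="mrerprhrilui" (len 12), cursors c1@2 c2@4 c3@6 c4@8, authorship .1.2.3.4....
After op 5 (insert('e')): buffer="mreereprehreilui" (len 16), cursors c1@3 c2@6 c3@9 c4@12, authorship .11.22.33.44....

Answer: 3 6 9 12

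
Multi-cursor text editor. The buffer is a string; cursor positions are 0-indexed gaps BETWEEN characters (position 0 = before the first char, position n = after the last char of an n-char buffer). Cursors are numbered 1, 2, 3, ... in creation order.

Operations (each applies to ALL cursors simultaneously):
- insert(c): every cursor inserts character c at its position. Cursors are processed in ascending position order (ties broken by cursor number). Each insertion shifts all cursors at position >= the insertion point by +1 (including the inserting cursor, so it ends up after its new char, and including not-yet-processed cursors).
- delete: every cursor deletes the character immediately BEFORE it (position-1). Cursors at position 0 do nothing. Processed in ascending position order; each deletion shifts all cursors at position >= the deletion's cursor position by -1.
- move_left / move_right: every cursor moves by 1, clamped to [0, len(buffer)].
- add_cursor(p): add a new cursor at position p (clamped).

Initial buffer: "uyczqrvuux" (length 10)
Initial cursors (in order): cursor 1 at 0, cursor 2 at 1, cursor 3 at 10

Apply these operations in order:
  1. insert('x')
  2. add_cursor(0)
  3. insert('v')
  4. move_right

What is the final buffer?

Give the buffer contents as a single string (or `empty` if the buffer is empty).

After op 1 (insert('x')): buffer="xuxyczqrvuuxx" (len 13), cursors c1@1 c2@3 c3@13, authorship 1.2.........3
After op 2 (add_cursor(0)): buffer="xuxyczqrvuuxx" (len 13), cursors c4@0 c1@1 c2@3 c3@13, authorship 1.2.........3
After op 3 (insert('v')): buffer="vxvuxvyczqrvuuxxv" (len 17), cursors c4@1 c1@3 c2@6 c3@17, authorship 411.22.........33
After op 4 (move_right): buffer="vxvuxvyczqrvuuxxv" (len 17), cursors c4@2 c1@4 c2@7 c3@17, authorship 411.22.........33

Answer: vxvuxvyczqrvuuxxv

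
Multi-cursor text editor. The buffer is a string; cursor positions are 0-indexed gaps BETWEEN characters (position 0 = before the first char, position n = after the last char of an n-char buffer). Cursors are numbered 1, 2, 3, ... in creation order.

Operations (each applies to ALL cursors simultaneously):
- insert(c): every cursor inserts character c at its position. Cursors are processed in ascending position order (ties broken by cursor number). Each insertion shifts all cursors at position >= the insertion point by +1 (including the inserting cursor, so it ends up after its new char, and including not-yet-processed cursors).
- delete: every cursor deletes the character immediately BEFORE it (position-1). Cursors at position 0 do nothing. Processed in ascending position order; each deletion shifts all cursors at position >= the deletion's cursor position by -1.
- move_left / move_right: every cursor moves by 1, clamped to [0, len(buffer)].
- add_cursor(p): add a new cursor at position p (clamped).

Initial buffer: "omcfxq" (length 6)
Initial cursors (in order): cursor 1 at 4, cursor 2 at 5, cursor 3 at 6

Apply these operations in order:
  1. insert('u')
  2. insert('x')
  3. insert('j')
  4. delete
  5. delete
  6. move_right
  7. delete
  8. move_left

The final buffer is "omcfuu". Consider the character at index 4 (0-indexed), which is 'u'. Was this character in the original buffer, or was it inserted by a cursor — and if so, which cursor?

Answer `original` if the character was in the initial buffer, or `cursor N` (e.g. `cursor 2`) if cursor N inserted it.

Answer: cursor 1

Derivation:
After op 1 (insert('u')): buffer="omcfuxuqu" (len 9), cursors c1@5 c2@7 c3@9, authorship ....1.2.3
After op 2 (insert('x')): buffer="omcfuxxuxqux" (len 12), cursors c1@6 c2@9 c3@12, authorship ....11.22.33
After op 3 (insert('j')): buffer="omcfuxjxuxjquxj" (len 15), cursors c1@7 c2@11 c3@15, authorship ....111.222.333
After op 4 (delete): buffer="omcfuxxuxqux" (len 12), cursors c1@6 c2@9 c3@12, authorship ....11.22.33
After op 5 (delete): buffer="omcfuxuqu" (len 9), cursors c1@5 c2@7 c3@9, authorship ....1.2.3
After op 6 (move_right): buffer="omcfuxuqu" (len 9), cursors c1@6 c2@8 c3@9, authorship ....1.2.3
After op 7 (delete): buffer="omcfuu" (len 6), cursors c1@5 c2@6 c3@6, authorship ....12
After op 8 (move_left): buffer="omcfuu" (len 6), cursors c1@4 c2@5 c3@5, authorship ....12
Authorship (.=original, N=cursor N): . . . . 1 2
Index 4: author = 1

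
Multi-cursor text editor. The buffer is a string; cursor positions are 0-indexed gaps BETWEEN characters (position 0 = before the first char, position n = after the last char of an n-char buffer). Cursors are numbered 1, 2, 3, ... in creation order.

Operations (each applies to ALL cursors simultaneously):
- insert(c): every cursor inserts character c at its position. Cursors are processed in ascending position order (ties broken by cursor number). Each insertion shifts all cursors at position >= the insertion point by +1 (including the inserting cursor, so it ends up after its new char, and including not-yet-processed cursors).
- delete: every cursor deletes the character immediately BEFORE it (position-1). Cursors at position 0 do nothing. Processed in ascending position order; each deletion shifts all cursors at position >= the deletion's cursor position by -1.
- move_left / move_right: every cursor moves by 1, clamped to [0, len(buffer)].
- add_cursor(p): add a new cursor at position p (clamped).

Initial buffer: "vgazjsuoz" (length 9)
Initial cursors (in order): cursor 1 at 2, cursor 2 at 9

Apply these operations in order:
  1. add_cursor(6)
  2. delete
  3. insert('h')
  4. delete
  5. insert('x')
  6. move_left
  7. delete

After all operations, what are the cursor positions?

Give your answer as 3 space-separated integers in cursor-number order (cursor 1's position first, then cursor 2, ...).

After op 1 (add_cursor(6)): buffer="vgazjsuoz" (len 9), cursors c1@2 c3@6 c2@9, authorship .........
After op 2 (delete): buffer="vazjuo" (len 6), cursors c1@1 c3@4 c2@6, authorship ......
After op 3 (insert('h')): buffer="vhazjhuoh" (len 9), cursors c1@2 c3@6 c2@9, authorship .1...3..2
After op 4 (delete): buffer="vazjuo" (len 6), cursors c1@1 c3@4 c2@6, authorship ......
After op 5 (insert('x')): buffer="vxazjxuox" (len 9), cursors c1@2 c3@6 c2@9, authorship .1...3..2
After op 6 (move_left): buffer="vxazjxuox" (len 9), cursors c1@1 c3@5 c2@8, authorship .1...3..2
After op 7 (delete): buffer="xazxux" (len 6), cursors c1@0 c3@3 c2@5, authorship 1..3.2

Answer: 0 5 3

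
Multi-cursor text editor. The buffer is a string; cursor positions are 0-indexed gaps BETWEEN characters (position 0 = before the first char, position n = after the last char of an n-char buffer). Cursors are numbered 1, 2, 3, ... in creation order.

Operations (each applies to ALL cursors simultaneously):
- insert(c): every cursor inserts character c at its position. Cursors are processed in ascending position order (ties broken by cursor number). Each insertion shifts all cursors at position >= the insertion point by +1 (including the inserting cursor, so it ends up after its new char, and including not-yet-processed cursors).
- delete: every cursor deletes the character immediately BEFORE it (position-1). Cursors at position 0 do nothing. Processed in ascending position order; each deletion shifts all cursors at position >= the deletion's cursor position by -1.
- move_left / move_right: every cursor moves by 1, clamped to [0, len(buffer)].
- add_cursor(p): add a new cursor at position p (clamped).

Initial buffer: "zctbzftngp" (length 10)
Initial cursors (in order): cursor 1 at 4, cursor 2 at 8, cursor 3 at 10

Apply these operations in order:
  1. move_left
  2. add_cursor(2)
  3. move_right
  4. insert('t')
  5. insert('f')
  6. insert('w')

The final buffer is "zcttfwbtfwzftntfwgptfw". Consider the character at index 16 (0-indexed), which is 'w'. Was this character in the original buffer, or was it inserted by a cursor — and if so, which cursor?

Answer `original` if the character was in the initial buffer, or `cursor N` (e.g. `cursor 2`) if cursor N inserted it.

Answer: cursor 2

Derivation:
After op 1 (move_left): buffer="zctbzftngp" (len 10), cursors c1@3 c2@7 c3@9, authorship ..........
After op 2 (add_cursor(2)): buffer="zctbzftngp" (len 10), cursors c4@2 c1@3 c2@7 c3@9, authorship ..........
After op 3 (move_right): buffer="zctbzftngp" (len 10), cursors c4@3 c1@4 c2@8 c3@10, authorship ..........
After op 4 (insert('t')): buffer="zcttbtzftntgpt" (len 14), cursors c4@4 c1@6 c2@11 c3@14, authorship ...4.1....2..3
After op 5 (insert('f')): buffer="zcttfbtfzftntfgptf" (len 18), cursors c4@5 c1@8 c2@14 c3@18, authorship ...44.11....22..33
After op 6 (insert('w')): buffer="zcttfwbtfwzftntfwgptfw" (len 22), cursors c4@6 c1@10 c2@17 c3@22, authorship ...444.111....222..333
Authorship (.=original, N=cursor N): . . . 4 4 4 . 1 1 1 . . . . 2 2 2 . . 3 3 3
Index 16: author = 2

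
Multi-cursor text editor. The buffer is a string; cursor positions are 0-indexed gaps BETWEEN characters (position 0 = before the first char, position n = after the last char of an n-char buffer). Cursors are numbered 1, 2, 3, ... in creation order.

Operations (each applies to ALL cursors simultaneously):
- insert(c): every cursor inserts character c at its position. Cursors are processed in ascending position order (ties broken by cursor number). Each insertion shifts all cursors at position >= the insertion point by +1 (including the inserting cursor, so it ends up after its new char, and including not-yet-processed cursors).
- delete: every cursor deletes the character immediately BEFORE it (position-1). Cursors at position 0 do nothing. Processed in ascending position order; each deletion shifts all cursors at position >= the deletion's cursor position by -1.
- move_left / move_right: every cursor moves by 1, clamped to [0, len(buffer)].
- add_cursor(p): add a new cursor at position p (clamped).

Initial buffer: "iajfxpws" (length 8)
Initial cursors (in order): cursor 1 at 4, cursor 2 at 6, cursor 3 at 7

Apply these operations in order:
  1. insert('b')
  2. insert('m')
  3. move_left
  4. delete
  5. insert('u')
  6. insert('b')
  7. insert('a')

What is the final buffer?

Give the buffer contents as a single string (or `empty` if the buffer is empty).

After op 1 (insert('b')): buffer="iajfbxpbwbs" (len 11), cursors c1@5 c2@8 c3@10, authorship ....1..2.3.
After op 2 (insert('m')): buffer="iajfbmxpbmwbms" (len 14), cursors c1@6 c2@10 c3@13, authorship ....11..22.33.
After op 3 (move_left): buffer="iajfbmxpbmwbms" (len 14), cursors c1@5 c2@9 c3@12, authorship ....11..22.33.
After op 4 (delete): buffer="iajfmxpmwms" (len 11), cursors c1@4 c2@7 c3@9, authorship ....1..2.3.
After op 5 (insert('u')): buffer="iajfumxpumwums" (len 14), cursors c1@5 c2@9 c3@12, authorship ....11..22.33.
After op 6 (insert('b')): buffer="iajfubmxpubmwubms" (len 17), cursors c1@6 c2@11 c3@15, authorship ....111..222.333.
After op 7 (insert('a')): buffer="iajfubamxpubamwubams" (len 20), cursors c1@7 c2@13 c3@18, authorship ....1111..2222.3333.

Answer: iajfubamxpubamwubams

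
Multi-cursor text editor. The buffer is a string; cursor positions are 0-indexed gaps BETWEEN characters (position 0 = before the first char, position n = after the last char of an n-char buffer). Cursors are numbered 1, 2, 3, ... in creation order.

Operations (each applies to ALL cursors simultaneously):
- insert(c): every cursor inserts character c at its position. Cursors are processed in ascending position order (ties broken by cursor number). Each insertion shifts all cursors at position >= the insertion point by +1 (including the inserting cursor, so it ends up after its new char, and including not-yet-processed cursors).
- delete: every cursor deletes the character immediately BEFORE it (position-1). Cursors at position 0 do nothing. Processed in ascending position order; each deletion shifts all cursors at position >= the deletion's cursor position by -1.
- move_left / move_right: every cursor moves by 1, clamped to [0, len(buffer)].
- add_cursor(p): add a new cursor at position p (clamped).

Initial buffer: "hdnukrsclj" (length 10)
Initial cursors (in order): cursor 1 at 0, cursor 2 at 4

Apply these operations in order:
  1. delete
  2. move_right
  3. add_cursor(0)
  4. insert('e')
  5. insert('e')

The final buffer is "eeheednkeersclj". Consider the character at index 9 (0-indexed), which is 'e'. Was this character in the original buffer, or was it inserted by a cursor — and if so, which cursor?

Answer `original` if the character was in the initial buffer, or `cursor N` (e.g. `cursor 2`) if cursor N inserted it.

Answer: cursor 2

Derivation:
After op 1 (delete): buffer="hdnkrsclj" (len 9), cursors c1@0 c2@3, authorship .........
After op 2 (move_right): buffer="hdnkrsclj" (len 9), cursors c1@1 c2@4, authorship .........
After op 3 (add_cursor(0)): buffer="hdnkrsclj" (len 9), cursors c3@0 c1@1 c2@4, authorship .........
After op 4 (insert('e')): buffer="ehednkersclj" (len 12), cursors c3@1 c1@3 c2@7, authorship 3.1...2.....
After op 5 (insert('e')): buffer="eeheednkeersclj" (len 15), cursors c3@2 c1@5 c2@10, authorship 33.11...22.....
Authorship (.=original, N=cursor N): 3 3 . 1 1 . . . 2 2 . . . . .
Index 9: author = 2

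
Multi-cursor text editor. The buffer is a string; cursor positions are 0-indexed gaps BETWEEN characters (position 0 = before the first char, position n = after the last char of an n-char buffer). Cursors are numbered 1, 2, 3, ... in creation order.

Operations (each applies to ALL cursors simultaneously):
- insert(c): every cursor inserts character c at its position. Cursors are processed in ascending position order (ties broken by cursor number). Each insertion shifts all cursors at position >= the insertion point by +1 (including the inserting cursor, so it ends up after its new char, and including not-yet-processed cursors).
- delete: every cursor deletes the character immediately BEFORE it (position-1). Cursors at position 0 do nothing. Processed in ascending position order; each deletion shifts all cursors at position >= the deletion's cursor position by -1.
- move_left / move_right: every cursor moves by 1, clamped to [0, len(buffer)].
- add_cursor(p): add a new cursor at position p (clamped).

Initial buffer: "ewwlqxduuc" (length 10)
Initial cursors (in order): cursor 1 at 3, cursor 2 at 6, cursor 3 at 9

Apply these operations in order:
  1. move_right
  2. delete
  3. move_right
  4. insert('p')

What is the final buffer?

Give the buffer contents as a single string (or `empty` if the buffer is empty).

Answer: ewwqpxupup

Derivation:
After op 1 (move_right): buffer="ewwlqxduuc" (len 10), cursors c1@4 c2@7 c3@10, authorship ..........
After op 2 (delete): buffer="ewwqxuu" (len 7), cursors c1@3 c2@5 c3@7, authorship .......
After op 3 (move_right): buffer="ewwqxuu" (len 7), cursors c1@4 c2@6 c3@7, authorship .......
After op 4 (insert('p')): buffer="ewwqpxupup" (len 10), cursors c1@5 c2@8 c3@10, authorship ....1..2.3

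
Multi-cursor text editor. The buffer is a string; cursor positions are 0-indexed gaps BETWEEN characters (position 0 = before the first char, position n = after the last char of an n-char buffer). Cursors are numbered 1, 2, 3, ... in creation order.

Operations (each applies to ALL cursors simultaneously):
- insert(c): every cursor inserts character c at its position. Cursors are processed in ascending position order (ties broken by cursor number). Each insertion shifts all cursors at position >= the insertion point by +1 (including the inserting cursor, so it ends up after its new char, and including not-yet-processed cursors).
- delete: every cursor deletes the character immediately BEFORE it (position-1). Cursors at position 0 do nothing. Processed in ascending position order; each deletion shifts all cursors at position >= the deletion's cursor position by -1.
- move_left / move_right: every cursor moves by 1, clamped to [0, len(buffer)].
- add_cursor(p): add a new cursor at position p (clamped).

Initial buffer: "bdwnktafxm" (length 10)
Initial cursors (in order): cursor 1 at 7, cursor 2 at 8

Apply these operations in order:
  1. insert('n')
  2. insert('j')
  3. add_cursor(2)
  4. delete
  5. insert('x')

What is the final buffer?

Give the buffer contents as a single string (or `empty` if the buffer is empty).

After op 1 (insert('n')): buffer="bdwnktanfnxm" (len 12), cursors c1@8 c2@10, authorship .......1.2..
After op 2 (insert('j')): buffer="bdwnktanjfnjxm" (len 14), cursors c1@9 c2@12, authorship .......11.22..
After op 3 (add_cursor(2)): buffer="bdwnktanjfnjxm" (len 14), cursors c3@2 c1@9 c2@12, authorship .......11.22..
After op 4 (delete): buffer="bwnktanfnxm" (len 11), cursors c3@1 c1@7 c2@9, authorship ......1.2..
After op 5 (insert('x')): buffer="bxwnktanxfnxxm" (len 14), cursors c3@2 c1@9 c2@12, authorship .3.....11.22..

Answer: bxwnktanxfnxxm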